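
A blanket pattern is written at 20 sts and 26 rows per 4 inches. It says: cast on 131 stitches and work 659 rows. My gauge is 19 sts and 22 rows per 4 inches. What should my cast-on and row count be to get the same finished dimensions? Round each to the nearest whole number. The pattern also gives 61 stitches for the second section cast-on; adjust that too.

Cast on 124 stitches; work 558 rows; second section cast-on 58 stitches.

Stitches: 131 × 19/20 = 124.45 → 124.
Rows: 659 × 22/26 = 557.62 → 558.
second section cast-on: 61 × 19/20 = 57.95 → 58.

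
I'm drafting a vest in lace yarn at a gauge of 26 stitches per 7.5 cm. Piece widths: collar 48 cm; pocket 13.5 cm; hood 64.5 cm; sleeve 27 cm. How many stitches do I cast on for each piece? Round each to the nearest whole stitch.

Rate = 26/7.5 = 3.467 sts per cm.
collar: 48 × 3.467 = 166.40 → 166.
pocket: 13.5 × 3.467 = 46.80 → 47.
hood: 64.5 × 3.467 = 223.60 → 224.
sleeve: 27 × 3.467 = 93.60 → 94.

collar 166; pocket 47; hood 224; sleeve 94.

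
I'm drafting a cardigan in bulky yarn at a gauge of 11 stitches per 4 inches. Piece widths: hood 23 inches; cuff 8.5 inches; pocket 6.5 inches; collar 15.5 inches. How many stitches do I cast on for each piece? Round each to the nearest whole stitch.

hood 63; cuff 23; pocket 18; collar 43.

Rate = 11/4 = 2.75 sts per in.
hood: 23 × 2.75 = 63.25 → 63.
cuff: 8.5 × 2.75 = 23.38 → 23.
pocket: 6.5 × 2.75 = 17.88 → 18.
collar: 15.5 × 2.75 = 42.62 → 43.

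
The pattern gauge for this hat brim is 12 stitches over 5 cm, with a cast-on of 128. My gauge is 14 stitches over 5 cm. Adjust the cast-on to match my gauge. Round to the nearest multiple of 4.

Scale factor = 14 / 12 = 1.167.
128 × 14 / 12 = 149.33 sts.
→ 148 sts.

CO 148 sts.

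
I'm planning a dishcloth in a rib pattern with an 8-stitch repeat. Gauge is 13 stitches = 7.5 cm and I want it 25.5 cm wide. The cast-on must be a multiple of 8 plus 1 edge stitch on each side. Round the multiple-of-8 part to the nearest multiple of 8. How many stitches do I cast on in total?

42 stitches.

13 / 7.5 = 1.733 sts per cm.
25.5 × 1.733 = 44.20 sts.
Less 2 edge sts → 42.20 for the repeat.
Nearest multiple of 8: 40.
Add back 2 edge sts → 42.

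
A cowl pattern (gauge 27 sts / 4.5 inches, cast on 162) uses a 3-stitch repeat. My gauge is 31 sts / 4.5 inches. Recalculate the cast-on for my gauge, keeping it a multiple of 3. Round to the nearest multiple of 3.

162 × 31 / 27 = 186.00.
Nearest multiple of 3: 186.

186 stitches.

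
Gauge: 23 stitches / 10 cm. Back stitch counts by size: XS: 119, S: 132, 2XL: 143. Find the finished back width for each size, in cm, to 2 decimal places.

XS 51.74 cm; S 57.39 cm; 2XL 62.17 cm.

23/10 = 2.3 sts per cm.
XS: 119 / 2.3 = 51.739 → 51.74 cm.
S: 132 / 2.3 = 57.391 → 57.39 cm.
2XL: 143 / 2.3 = 62.174 → 62.17 cm.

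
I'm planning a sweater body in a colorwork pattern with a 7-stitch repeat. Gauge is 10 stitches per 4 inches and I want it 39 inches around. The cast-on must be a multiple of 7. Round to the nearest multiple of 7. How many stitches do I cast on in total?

98 stitches.

10 / 4 = 2.5 sts per inch.
39 × 2.5 = 97.50 sts.
Nearest multiple of 7: 98.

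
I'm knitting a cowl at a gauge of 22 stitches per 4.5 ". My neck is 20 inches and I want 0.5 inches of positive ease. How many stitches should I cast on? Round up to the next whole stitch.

Cast on 101 stitches.

Finished = 20 + 0.5 = 20.5 in.
22 / 4.5 = 4.889 sts per inch.
20.50 × 4.889 = 100.22 sts.
→ 101 sts.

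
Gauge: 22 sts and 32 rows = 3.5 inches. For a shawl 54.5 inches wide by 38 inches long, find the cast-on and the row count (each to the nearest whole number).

Stitch gauge = 22/3.5 = 6.286 sts/in; 54.5 × 6.286 = 342.57 → 343 sts.
Row gauge = 32/3.5 = 9.143 rows/in; 38 × 9.143 = 347.43 → 347 rows.

Cast on 343 stitches and work 347 rows.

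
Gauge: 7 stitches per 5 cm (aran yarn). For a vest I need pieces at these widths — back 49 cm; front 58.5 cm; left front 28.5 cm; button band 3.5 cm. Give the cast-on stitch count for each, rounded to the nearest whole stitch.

Rate = 7/5 = 1.4 sts per cm.
back: 49 × 1.4 = 68.60 → 69.
front: 58.5 × 1.4 = 81.90 → 82.
left front: 28.5 × 1.4 = 39.90 → 40.
button band: 3.5 × 1.4 = 4.90 → 5.

back 69; front 82; left front 40; button band 5.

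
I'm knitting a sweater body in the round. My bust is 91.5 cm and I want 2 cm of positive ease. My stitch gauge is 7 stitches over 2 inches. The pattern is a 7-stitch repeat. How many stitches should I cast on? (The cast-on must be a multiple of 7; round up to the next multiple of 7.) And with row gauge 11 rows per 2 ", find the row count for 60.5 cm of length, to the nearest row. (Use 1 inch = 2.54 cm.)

Cast on 133 stitches; work 131 rows.

Finished = 91.5 + 2 = 93.5 cm.
93.5 cm × 1/2.54 = 36.81 inches.
7/2 = 3.5 sts per in; 36.81 × 3.5 = 128.84 sts.
Next multiple of 7 → 133.
60.5 cm = 23.82 inches; × 5.5 = 131.00 → 131 rows.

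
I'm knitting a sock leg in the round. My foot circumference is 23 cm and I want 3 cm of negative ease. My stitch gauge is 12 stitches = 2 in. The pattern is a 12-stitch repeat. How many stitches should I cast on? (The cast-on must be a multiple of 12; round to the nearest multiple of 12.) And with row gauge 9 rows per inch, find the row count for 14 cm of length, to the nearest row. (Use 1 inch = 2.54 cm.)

Cast on 48 stitches; work 50 rows.

Finished = 23 − 3 = 20 cm.
20 cm × 1/2.54 = 7.87 inches.
12/2 = 6 sts per in; 7.87 × 6 = 47.24 sts.
Nearest multiple of 12 → 48.
14 cm = 5.51 inches; × 9 = 49.61 → 50 rows.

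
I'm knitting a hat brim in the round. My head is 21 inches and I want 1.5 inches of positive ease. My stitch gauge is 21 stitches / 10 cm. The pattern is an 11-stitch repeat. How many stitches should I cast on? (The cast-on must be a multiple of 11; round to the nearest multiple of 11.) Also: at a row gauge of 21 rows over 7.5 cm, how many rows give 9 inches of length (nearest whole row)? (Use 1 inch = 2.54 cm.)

Cast on 121 stitches; work 64 rows.

Finished = 21 + 1.5 = 22.5 inches.
22.5 inches × 2.54 = 57.15 cm.
21/10 = 2.1 sts per cm; 57.15 × 2.1 = 120.02 sts.
Nearest multiple of 11 → 121.
9 inches = 22.86 cm; × 2.8 = 64.01 → 64 rows.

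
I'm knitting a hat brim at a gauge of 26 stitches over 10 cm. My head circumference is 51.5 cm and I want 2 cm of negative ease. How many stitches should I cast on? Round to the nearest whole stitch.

Finished = 51.5 − 2 = 49.5 cm.
26 / 10 = 2.6 sts per cm.
49.50 × 2.6 = 128.70 sts.
→ 129 sts.

CO 129 sts.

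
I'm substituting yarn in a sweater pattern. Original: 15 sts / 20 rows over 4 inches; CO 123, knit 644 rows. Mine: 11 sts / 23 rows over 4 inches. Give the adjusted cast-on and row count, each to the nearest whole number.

Cast on 90 stitches; work 741 rows.

Stitches: 123 × 11/15 = 90.20 → 90.
Rows: 644 × 23/20 = 740.60 → 741.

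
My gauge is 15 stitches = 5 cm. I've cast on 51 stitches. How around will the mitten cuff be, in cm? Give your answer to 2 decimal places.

15 stitches / 5 cm = 3 stitches per cm.
51 / 3 = 17.000 cm.

17.00 cm.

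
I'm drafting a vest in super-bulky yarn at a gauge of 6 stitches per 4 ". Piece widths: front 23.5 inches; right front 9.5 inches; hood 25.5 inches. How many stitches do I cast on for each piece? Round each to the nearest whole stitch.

front 35; right front 14; hood 38.

Rate = 6/4 = 1.5 sts per in.
front: 23.5 × 1.5 = 35.25 → 35.
right front: 9.5 × 1.5 = 14.25 → 14.
hood: 25.5 × 1.5 = 38.25 → 38.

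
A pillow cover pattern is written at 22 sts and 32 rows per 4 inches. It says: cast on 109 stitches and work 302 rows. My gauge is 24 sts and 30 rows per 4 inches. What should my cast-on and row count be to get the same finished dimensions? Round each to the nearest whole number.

Cast on 119 stitches; work 283 rows.

Stitches: 109 × 24/22 = 118.91 → 119.
Rows: 302 × 30/32 = 283.12 → 283.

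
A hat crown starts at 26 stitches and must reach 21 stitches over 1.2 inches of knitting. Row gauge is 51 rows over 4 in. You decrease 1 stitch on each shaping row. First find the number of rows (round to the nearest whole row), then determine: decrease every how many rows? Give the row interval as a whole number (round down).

Rows = 1.2 × 12.75 = 15.3 → 15 rows.
Stitches to remove: 5 → 5 shaping rows (at 1 st each).
15 / 5 = 3.00 → every 3 rows.

Decrease every 3rd row.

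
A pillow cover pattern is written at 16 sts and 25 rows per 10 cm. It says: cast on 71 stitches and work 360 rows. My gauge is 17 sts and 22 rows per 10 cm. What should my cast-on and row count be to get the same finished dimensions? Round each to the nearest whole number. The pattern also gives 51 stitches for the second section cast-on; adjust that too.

Stitches: 71 × 17/16 = 75.44 → 75.
Rows: 360 × 22/25 = 316.80 → 317.
second section cast-on: 51 × 17/16 = 54.19 → 54.

Cast on 75 stitches; work 317 rows; second section cast-on 54 stitches.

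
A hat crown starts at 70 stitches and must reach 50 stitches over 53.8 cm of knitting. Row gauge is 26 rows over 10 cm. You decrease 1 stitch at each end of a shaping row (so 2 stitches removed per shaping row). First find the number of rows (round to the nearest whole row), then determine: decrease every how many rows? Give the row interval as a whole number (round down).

Decrease every 14th row.

Rows = 53.8 × 2.6 = 139.9 → 140 rows.
Stitches to remove: 20 → 10 shaping rows (at 2 st each).
140 / 10 = 14.00 → every 14 rows.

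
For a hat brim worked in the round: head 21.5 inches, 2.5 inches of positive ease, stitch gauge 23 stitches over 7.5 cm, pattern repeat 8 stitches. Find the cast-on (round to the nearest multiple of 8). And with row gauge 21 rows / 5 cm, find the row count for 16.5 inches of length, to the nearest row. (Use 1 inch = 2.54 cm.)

Cast on 184 stitches; work 176 rows.

Finished = 21.5 + 2.5 = 24 inches.
24 inches × 2.54 = 60.96 cm.
23/7.5 = 3.067 sts per cm; 60.96 × 3.067 = 186.94 sts.
Nearest multiple of 8 → 184.
16.5 inches = 41.91 cm; × 4.2 = 176.02 → 176 rows.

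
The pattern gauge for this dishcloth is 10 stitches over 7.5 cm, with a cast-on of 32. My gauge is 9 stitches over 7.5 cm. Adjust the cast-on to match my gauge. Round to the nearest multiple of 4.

Cast on 28 stitches.

Scale factor = 9 / 10 = 0.900.
32 × 9 / 10 = 28.80 sts.
→ 28 sts.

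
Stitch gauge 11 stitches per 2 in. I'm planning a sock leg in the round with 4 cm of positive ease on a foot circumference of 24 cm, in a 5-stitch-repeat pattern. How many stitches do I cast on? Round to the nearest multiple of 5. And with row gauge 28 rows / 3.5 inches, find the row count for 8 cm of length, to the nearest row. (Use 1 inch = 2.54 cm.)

Finished = 24 + 4 = 28 cm.
28 cm × 1/2.54 = 11.02 inches.
11/2 = 5.5 sts per in; 11.02 × 5.5 = 60.63 sts.
Nearest multiple of 5 → 60.
8 cm = 3.15 inches; × 8 = 25.20 → 25 rows.

Cast on 60 stitches; work 25 rows.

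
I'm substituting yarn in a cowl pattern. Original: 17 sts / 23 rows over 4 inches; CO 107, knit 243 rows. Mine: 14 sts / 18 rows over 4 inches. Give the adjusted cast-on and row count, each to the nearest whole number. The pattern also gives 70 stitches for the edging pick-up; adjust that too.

Cast on 88 stitches; work 190 rows; edging pick-up 58 stitches.

Stitches: 107 × 14/17 = 88.12 → 88.
Rows: 243 × 18/23 = 190.17 → 190.
edging pick-up: 70 × 14/17 = 57.65 → 58.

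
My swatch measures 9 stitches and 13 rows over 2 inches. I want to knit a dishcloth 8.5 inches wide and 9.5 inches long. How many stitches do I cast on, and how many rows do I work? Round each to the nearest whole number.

Stitch gauge = 9/2 = 4.5 sts/in; 8.5 × 4.5 = 38.25 → 38 sts.
Row gauge = 13/2 = 6.5 rows/in; 9.5 × 6.5 = 61.75 → 62 rows.

Cast on 38 stitches and work 62 rows.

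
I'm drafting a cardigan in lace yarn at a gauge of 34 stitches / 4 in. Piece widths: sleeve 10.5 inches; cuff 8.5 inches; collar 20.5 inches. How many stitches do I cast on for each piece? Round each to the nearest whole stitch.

sleeve 89; cuff 72; collar 174.

Rate = 34/4 = 8.5 sts per in.
sleeve: 10.5 × 8.5 = 89.25 → 89.
cuff: 8.5 × 8.5 = 72.25 → 72.
collar: 20.5 × 8.5 = 174.25 → 174.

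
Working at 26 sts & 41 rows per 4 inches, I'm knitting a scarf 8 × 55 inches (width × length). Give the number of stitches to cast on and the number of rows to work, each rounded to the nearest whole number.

Cast on 52 stitches and work 564 rows.

Stitch gauge = 26/4 = 6.5 sts/in; 8 × 6.5 = 52.00 → 52 sts.
Row gauge = 41/4 = 10.25 rows/in; 55 × 10.25 = 563.75 → 564 rows.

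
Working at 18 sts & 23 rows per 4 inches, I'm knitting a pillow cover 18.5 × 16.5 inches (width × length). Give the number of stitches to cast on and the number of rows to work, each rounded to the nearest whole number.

Cast on 83 stitches and work 95 rows.

Stitch gauge = 18/4 = 4.5 sts/in; 18.5 × 4.5 = 83.25 → 83 sts.
Row gauge = 23/4 = 5.75 rows/in; 16.5 × 5.75 = 94.88 → 95 rows.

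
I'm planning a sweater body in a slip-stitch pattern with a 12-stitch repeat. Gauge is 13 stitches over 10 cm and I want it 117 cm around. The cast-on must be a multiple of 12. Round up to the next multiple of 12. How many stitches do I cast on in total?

Cast on 156 stitches.

13 / 10 = 1.3 sts per cm.
117 × 1.3 = 152.10 sts.
Next multiple of 12: 156.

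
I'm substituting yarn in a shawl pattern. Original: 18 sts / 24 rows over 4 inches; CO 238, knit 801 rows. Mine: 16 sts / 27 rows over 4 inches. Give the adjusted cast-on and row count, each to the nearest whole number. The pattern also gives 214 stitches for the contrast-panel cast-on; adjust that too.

Cast on 212 stitches; work 901 rows; contrast-panel cast-on 190 stitches.

Stitches: 238 × 16/18 = 211.56 → 212.
Rows: 801 × 27/24 = 901.12 → 901.
contrast-panel cast-on: 214 × 16/18 = 190.22 → 190.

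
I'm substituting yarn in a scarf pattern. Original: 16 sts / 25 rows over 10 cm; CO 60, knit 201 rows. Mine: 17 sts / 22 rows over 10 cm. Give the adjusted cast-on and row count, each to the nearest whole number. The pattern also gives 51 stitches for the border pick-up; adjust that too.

Stitches: 60 × 17/16 = 63.75 → 64.
Rows: 201 × 22/25 = 176.88 → 177.
border pick-up: 51 × 17/16 = 54.19 → 54.

Cast on 64 stitches; work 177 rows; border pick-up 54 stitches.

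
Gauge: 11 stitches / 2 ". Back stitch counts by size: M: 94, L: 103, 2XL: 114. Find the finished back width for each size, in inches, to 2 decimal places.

11/2 = 5.5 sts per in.
M: 94 / 5.5 = 17.091 → 17.09 in.
L: 103 / 5.5 = 18.727 → 18.73 in.
2XL: 114 / 5.5 = 20.727 → 20.73 in.

M 17.09 inches; L 18.73 inches; 2XL 20.73 inches.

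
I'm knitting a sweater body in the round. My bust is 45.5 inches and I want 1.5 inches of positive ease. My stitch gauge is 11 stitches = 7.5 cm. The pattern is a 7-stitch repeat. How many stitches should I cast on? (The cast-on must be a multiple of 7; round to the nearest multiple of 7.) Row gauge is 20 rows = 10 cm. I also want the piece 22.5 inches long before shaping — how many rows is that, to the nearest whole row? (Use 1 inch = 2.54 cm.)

Cast on 175 stitches; work 114 rows.

Finished = 45.5 + 1.5 = 47 inches.
47 inches × 2.54 = 119.38 cm.
11/7.5 = 1.467 sts per cm; 119.38 × 1.467 = 175.09 sts.
Nearest multiple of 7 → 175.
22.5 inches = 57.15 cm; × 2 = 114.30 → 114 rows.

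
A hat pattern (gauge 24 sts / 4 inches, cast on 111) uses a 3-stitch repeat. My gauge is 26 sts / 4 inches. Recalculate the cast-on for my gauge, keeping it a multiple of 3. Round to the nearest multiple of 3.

Cast on 120 stitches.

111 × 26 / 24 = 120.25.
Nearest multiple of 3: 120.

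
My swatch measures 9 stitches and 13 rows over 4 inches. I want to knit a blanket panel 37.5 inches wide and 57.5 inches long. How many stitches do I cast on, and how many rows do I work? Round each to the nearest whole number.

Stitch gauge = 9/4 = 2.25 sts/in; 37.5 × 2.25 = 84.38 → 84 sts.
Row gauge = 13/4 = 3.25 rows/in; 57.5 × 3.25 = 186.88 → 187 rows.

Cast on 84 stitches and work 187 rows.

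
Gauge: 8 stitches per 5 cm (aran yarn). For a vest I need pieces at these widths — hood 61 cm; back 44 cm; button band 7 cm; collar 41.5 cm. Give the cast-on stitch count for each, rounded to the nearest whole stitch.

hood 98; back 70; button band 11; collar 66.

Rate = 8/5 = 1.6 sts per cm.
hood: 61 × 1.6 = 97.60 → 98.
back: 44 × 1.6 = 70.40 → 70.
button band: 7 × 1.6 = 11.20 → 11.
collar: 41.5 × 1.6 = 66.40 → 66.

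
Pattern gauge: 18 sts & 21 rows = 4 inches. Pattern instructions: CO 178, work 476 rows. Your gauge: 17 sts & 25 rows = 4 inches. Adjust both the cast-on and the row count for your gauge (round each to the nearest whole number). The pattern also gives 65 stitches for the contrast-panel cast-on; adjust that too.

Cast on 168 stitches; work 567 rows; contrast-panel cast-on 61 stitches.

Stitches: 178 × 17/18 = 168.11 → 168.
Rows: 476 × 25/21 = 566.67 → 567.
contrast-panel cast-on: 65 × 17/18 = 61.39 → 61.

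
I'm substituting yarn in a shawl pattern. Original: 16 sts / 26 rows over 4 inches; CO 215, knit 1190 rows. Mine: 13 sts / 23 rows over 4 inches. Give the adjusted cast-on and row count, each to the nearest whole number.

Stitches: 215 × 13/16 = 174.69 → 175.
Rows: 1190 × 23/26 = 1052.69 → 1053.

Cast on 175 stitches; work 1053 rows.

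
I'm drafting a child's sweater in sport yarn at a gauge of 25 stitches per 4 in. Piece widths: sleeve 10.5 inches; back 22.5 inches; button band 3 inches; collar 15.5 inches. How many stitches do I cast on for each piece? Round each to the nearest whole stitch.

sleeve 66; back 141; button band 19; collar 97.

Rate = 25/4 = 6.25 sts per in.
sleeve: 10.5 × 6.25 = 65.62 → 66.
back: 22.5 × 6.25 = 140.62 → 141.
button band: 3 × 6.25 = 18.75 → 19.
collar: 15.5 × 6.25 = 96.88 → 97.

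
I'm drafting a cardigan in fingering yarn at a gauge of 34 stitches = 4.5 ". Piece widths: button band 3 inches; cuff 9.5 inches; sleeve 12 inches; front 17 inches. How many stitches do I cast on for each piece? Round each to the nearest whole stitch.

Rate = 34/4.5 = 7.556 sts per in.
button band: 3 × 7.556 = 22.67 → 23.
cuff: 9.5 × 7.556 = 71.78 → 72.
sleeve: 12 × 7.556 = 90.67 → 91.
front: 17 × 7.556 = 128.44 → 128.

button band 23; cuff 72; sleeve 91; front 128.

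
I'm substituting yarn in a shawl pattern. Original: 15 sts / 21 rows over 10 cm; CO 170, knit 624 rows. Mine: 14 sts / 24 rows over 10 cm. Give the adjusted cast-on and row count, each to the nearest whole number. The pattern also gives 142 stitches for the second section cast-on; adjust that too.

Stitches: 170 × 14/15 = 158.67 → 159.
Rows: 624 × 24/21 = 713.14 → 713.
second section cast-on: 142 × 14/15 = 132.53 → 133.

Cast on 159 stitches; work 713 rows; second section cast-on 133 stitches.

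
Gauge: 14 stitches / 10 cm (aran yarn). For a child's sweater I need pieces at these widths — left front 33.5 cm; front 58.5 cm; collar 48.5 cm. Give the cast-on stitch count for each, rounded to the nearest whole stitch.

Rate = 14/10 = 1.4 sts per cm.
left front: 33.5 × 1.4 = 46.90 → 47.
front: 58.5 × 1.4 = 81.90 → 82.
collar: 48.5 × 1.4 = 67.90 → 68.

left front 47; front 82; collar 68.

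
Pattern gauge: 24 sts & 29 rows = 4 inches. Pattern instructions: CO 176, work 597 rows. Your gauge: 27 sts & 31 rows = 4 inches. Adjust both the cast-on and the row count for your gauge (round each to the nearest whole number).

Cast on 198 stitches; work 638 rows.

Stitches: 176 × 27/24 = 198.00 → 198.
Rows: 597 × 31/29 = 638.17 → 638.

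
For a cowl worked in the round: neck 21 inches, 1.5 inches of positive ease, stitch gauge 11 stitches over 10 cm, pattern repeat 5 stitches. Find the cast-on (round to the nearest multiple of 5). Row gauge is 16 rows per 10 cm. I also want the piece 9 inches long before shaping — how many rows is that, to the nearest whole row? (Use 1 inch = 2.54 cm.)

Finished = 21 + 1.5 = 22.5 inches.
22.5 inches × 2.54 = 57.15 cm.
11/10 = 1.1 sts per cm; 57.15 × 1.1 = 62.87 sts.
Nearest multiple of 5 → 65.
9 inches = 22.86 cm; × 1.6 = 36.58 → 37 rows.

Cast on 65 stitches; work 37 rows.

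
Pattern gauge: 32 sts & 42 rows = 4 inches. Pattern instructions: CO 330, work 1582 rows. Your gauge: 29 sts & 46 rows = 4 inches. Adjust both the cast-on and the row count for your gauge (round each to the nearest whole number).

Stitches: 330 × 29/32 = 299.06 → 299.
Rows: 1582 × 46/42 = 1732.67 → 1733.

Cast on 299 stitches; work 1733 rows.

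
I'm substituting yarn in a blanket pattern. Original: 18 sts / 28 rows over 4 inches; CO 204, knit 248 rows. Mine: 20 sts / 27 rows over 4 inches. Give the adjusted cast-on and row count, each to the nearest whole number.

Cast on 227 stitches; work 239 rows.

Stitches: 204 × 20/18 = 226.67 → 227.
Rows: 248 × 27/28 = 239.14 → 239.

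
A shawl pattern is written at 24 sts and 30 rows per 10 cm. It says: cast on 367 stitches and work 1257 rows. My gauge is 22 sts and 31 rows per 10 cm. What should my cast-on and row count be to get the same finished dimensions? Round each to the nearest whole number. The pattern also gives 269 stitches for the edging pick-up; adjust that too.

Cast on 336 stitches; work 1299 rows; edging pick-up 247 stitches.

Stitches: 367 × 22/24 = 336.42 → 336.
Rows: 1257 × 31/30 = 1298.90 → 1299.
edging pick-up: 269 × 22/24 = 246.58 → 247.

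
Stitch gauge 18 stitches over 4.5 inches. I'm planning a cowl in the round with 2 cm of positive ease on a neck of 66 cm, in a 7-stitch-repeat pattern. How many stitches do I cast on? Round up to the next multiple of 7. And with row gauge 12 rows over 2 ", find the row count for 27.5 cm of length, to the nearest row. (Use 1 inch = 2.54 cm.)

Cast on 112 stitches; work 65 rows.

Finished = 66 + 2 = 68 cm.
68 cm × 1/2.54 = 26.77 inches.
18/4.5 = 4 sts per in; 26.77 × 4 = 107.09 sts.
Next multiple of 7 → 112.
27.5 cm = 10.83 inches; × 6 = 64.96 → 65 rows.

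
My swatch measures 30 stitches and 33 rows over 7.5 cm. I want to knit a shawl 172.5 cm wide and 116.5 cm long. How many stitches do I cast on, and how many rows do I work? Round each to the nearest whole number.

Cast on 690 stitches and work 513 rows.

Stitch gauge = 30/7.5 = 4 sts/cm; 172.5 × 4 = 690.00 → 690 sts.
Row gauge = 33/7.5 = 4.4 rows/cm; 116.5 × 4.4 = 512.60 → 513 rows.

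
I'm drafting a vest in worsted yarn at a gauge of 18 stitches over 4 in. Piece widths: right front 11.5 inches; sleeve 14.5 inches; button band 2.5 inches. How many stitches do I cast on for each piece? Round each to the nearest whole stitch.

Rate = 18/4 = 4.5 sts per in.
right front: 11.5 × 4.5 = 51.75 → 52.
sleeve: 14.5 × 4.5 = 65.25 → 65.
button band: 2.5 × 4.5 = 11.25 → 11.

right front 52; sleeve 65; button band 11.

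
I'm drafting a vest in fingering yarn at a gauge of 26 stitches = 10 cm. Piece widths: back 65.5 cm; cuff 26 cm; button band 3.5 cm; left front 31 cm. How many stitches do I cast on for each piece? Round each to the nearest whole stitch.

Rate = 26/10 = 2.6 sts per cm.
back: 65.5 × 2.6 = 170.30 → 170.
cuff: 26 × 2.6 = 67.60 → 68.
button band: 3.5 × 2.6 = 9.10 → 9.
left front: 31 × 2.6 = 80.60 → 81.

back 170; cuff 68; button band 9; left front 81.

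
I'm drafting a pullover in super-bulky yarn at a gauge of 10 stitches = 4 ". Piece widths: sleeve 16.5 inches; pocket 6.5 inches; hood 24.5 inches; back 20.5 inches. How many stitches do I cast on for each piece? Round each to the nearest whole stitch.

sleeve 41; pocket 16; hood 61; back 51.

Rate = 10/4 = 2.5 sts per in.
sleeve: 16.5 × 2.5 = 41.25 → 41.
pocket: 6.5 × 2.5 = 16.25 → 16.
hood: 24.5 × 2.5 = 61.25 → 61.
back: 20.5 × 2.5 = 51.25 → 51.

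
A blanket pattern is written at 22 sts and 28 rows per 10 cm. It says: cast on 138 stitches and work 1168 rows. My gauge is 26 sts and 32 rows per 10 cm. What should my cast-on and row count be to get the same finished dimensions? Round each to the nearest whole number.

Stitches: 138 × 26/22 = 163.09 → 163.
Rows: 1168 × 32/28 = 1334.86 → 1335.

Cast on 163 stitches; work 1335 rows.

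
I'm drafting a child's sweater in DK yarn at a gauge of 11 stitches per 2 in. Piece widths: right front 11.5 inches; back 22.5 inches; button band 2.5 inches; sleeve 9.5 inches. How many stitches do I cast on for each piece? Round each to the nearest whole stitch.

Rate = 11/2 = 5.5 sts per in.
right front: 11.5 × 5.5 = 63.25 → 63.
back: 22.5 × 5.5 = 123.75 → 124.
button band: 2.5 × 5.5 = 13.75 → 14.
sleeve: 9.5 × 5.5 = 52.25 → 52.

right front 63; back 124; button band 14; sleeve 52.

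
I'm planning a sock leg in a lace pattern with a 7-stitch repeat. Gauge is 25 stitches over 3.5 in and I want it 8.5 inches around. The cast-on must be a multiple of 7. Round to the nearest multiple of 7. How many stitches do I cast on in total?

25 / 3.5 = 7.143 sts per inch.
8.5 × 7.143 = 60.71 sts.
Nearest multiple of 7: 63.

CO 63 sts.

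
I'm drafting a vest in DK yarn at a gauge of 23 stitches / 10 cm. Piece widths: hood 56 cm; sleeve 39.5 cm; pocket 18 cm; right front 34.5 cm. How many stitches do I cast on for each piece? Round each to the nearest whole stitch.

Rate = 23/10 = 2.3 sts per cm.
hood: 56 × 2.3 = 128.80 → 129.
sleeve: 39.5 × 2.3 = 90.85 → 91.
pocket: 18 × 2.3 = 41.40 → 41.
right front: 34.5 × 2.3 = 79.35 → 79.

hood 129; sleeve 91; pocket 41; right front 79.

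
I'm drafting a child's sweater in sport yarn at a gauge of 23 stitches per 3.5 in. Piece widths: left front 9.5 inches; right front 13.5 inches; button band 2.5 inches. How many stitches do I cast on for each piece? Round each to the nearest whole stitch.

Rate = 23/3.5 = 6.571 sts per in.
left front: 9.5 × 6.571 = 62.43 → 62.
right front: 13.5 × 6.571 = 88.71 → 89.
button band: 2.5 × 6.571 = 16.43 → 16.

left front 62; right front 89; button band 16.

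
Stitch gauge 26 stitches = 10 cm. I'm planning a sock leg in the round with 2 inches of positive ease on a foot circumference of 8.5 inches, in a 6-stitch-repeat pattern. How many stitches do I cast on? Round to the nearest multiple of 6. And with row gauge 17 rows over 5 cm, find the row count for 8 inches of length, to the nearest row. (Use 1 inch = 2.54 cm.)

Finished = 8.5 + 2 = 10.5 inches.
10.5 inches × 2.54 = 26.67 cm.
26/10 = 2.6 sts per cm; 26.67 × 2.6 = 69.34 sts.
Nearest multiple of 6 → 72.
8 inches = 20.32 cm; × 3.4 = 69.09 → 69 rows.

Cast on 72 stitches; work 69 rows.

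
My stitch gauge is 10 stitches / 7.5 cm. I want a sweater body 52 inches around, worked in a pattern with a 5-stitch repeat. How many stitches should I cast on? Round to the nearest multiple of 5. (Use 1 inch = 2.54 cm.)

52 in = 52 × 2.54 = 132.08 cm.
10 / 7.5 = 1.333 sts/cm.
132.08 × 1.333 = 176.11 sts.
→ 175.

Cast on 175 stitches.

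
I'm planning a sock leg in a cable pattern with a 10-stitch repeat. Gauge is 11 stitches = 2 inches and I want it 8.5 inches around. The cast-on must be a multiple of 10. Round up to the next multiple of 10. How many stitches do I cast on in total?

11 / 2 = 5.5 sts per inch.
8.5 × 5.5 = 46.75 sts.
Next multiple of 10: 50.

50 stitches.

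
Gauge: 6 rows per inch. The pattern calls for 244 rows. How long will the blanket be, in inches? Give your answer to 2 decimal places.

40.67 inches.

6 rows / 1 inch = 6 rows per inch.
244 / 6 = 40.667 inches.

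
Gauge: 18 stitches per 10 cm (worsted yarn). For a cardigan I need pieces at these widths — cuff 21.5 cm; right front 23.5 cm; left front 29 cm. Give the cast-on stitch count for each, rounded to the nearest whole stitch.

Rate = 18/10 = 1.8 sts per cm.
cuff: 21.5 × 1.8 = 38.70 → 39.
right front: 23.5 × 1.8 = 42.30 → 42.
left front: 29 × 1.8 = 52.20 → 52.

cuff 39; right front 42; left front 52.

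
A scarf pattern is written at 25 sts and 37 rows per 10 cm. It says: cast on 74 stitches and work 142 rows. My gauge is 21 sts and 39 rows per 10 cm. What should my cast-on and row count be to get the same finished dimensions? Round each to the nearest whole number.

Cast on 62 stitches; work 150 rows.

Stitches: 74 × 21/25 = 62.16 → 62.
Rows: 142 × 39/37 = 149.68 → 150.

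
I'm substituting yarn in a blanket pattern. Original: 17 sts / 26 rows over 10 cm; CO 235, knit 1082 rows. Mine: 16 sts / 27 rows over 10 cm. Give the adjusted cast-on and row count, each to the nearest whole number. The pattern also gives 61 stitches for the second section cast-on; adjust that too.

Stitches: 235 × 16/17 = 221.18 → 221.
Rows: 1082 × 27/26 = 1123.62 → 1124.
second section cast-on: 61 × 16/17 = 57.41 → 57.

Cast on 221 stitches; work 1124 rows; second section cast-on 57 stitches.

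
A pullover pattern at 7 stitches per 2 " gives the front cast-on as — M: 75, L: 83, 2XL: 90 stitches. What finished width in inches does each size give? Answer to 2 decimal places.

M 21.43 inches; L 23.71 inches; 2XL 25.71 inches.

7/2 = 3.5 sts per in.
M: 75 / 3.5 = 21.429 → 21.43 in.
L: 83 / 3.5 = 23.714 → 23.71 in.
2XL: 90 / 3.5 = 25.714 → 25.71 in.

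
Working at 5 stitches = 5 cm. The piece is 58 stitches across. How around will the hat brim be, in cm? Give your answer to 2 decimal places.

58.00 cm.

5 stitches / 5 cm = 1 stitches per cm.
58 / 1 = 58.000 cm.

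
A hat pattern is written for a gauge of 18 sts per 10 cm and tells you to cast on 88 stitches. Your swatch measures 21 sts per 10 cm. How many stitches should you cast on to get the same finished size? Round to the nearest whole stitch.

Scale factor = 21 / 18 = 1.167.
88 × 21 / 18 = 102.67 sts.
→ 103 sts.

103 stitches.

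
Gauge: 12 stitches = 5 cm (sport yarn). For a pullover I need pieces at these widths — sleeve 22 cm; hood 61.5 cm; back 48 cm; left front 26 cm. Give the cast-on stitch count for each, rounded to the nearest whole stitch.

Rate = 12/5 = 2.4 sts per cm.
sleeve: 22 × 2.4 = 52.80 → 53.
hood: 61.5 × 2.4 = 147.60 → 148.
back: 48 × 2.4 = 115.20 → 115.
left front: 26 × 2.4 = 62.40 → 62.

sleeve 53; hood 148; back 115; left front 62.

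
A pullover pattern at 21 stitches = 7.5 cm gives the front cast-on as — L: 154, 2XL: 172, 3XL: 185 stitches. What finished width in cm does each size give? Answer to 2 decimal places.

21/7.5 = 2.8 sts per cm.
L: 154 / 2.8 = 55.000 → 55.00 cm.
2XL: 172 / 2.8 = 61.429 → 61.43 cm.
3XL: 185 / 2.8 = 66.071 → 66.07 cm.

L 55.00 cm; 2XL 61.43 cm; 3XL 66.07 cm.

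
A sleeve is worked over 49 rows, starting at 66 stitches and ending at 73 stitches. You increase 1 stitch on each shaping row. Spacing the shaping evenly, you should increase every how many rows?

Stitches to add: |73 − 66| = 7.
Shaping rows needed: 7 / 1 = 7.
49 rows / 7 = every 7 rows.

Increase every 7th row.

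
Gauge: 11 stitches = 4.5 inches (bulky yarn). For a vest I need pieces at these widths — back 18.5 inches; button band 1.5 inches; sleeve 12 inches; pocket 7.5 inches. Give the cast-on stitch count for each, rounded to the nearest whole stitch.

Rate = 11/4.5 = 2.444 sts per in.
back: 18.5 × 2.444 = 45.22 → 45.
button band: 1.5 × 2.444 = 3.67 → 4.
sleeve: 12 × 2.444 = 29.33 → 29.
pocket: 7.5 × 2.444 = 18.33 → 18.

back 45; button band 4; sleeve 29; pocket 18.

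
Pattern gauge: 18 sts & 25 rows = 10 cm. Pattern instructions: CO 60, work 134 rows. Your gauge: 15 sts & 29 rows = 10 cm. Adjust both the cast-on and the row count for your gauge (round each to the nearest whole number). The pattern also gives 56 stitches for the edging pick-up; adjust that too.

Stitches: 60 × 15/18 = 50.00 → 50.
Rows: 134 × 29/25 = 155.44 → 155.
edging pick-up: 56 × 15/18 = 46.67 → 47.

Cast on 50 stitches; work 155 rows; edging pick-up 47 stitches.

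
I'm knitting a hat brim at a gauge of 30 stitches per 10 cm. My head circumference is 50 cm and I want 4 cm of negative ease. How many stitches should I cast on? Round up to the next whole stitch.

Cast on 138 stitches.

Finished = 50 − 4 = 46 cm.
30 / 10 = 3 sts per cm.
46.00 × 3 = 138.00 sts.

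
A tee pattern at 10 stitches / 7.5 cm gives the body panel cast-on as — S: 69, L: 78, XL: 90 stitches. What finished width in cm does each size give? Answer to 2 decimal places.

S 51.75 cm; L 58.50 cm; XL 67.50 cm.

10/7.5 = 1.333 sts per cm.
S: 69 / 1.333 = 51.750 → 51.75 cm.
L: 78 / 1.333 = 58.500 → 58.50 cm.
XL: 90 / 1.333 = 67.500 → 67.50 cm.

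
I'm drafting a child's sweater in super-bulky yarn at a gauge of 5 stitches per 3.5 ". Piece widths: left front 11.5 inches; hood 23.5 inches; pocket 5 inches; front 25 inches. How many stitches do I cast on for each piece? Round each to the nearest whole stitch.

left front 16; hood 34; pocket 7; front 36.

Rate = 5/3.5 = 1.429 sts per in.
left front: 11.5 × 1.429 = 16.43 → 16.
hood: 23.5 × 1.429 = 33.57 → 34.
pocket: 5 × 1.429 = 7.14 → 7.
front: 25 × 1.429 = 35.71 → 36.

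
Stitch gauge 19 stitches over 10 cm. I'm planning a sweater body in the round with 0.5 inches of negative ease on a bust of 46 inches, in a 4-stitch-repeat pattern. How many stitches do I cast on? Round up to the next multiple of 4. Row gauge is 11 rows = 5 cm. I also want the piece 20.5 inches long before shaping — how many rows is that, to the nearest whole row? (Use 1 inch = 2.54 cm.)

Cast on 220 stitches; work 115 rows.

Finished = 46 − 0.5 = 45.5 inches.
45.5 inches × 2.54 = 115.57 cm.
19/10 = 1.9 sts per cm; 115.57 × 1.9 = 219.58 sts.
Next multiple of 4 → 220.
20.5 inches = 52.07 cm; × 2.2 = 114.55 → 115 rows.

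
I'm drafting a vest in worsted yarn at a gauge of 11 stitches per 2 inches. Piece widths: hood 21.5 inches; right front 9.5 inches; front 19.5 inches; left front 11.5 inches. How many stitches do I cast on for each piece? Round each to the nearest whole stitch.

hood 118; right front 52; front 107; left front 63.

Rate = 11/2 = 5.5 sts per in.
hood: 21.5 × 5.5 = 118.25 → 118.
right front: 9.5 × 5.5 = 52.25 → 52.
front: 19.5 × 5.5 = 107.25 → 107.
left front: 11.5 × 5.5 = 63.25 → 63.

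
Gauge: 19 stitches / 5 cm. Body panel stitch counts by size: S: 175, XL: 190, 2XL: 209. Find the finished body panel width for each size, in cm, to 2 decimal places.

S 46.05 cm; XL 50.00 cm; 2XL 55.00 cm.

19/5 = 3.8 sts per cm.
S: 175 / 3.8 = 46.053 → 46.05 cm.
XL: 190 / 3.8 = 50.000 → 50.00 cm.
2XL: 209 / 3.8 = 55.000 → 55.00 cm.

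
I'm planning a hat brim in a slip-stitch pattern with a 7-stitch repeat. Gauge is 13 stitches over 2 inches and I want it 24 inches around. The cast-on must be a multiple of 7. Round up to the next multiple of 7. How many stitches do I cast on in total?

13 / 2 = 6.5 sts per inch.
24 × 6.5 = 156.00 sts.
Next multiple of 7: 161.

Cast on 161 stitches.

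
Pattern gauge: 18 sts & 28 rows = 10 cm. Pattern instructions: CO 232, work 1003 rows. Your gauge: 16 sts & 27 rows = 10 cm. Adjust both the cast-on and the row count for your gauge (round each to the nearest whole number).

Cast on 206 stitches; work 967 rows.

Stitches: 232 × 16/18 = 206.22 → 206.
Rows: 1003 × 27/28 = 967.18 → 967.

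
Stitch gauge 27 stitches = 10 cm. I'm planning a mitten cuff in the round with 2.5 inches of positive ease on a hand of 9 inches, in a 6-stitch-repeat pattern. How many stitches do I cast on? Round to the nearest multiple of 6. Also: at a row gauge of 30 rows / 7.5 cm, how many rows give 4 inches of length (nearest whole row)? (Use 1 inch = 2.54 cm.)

Finished = 9 + 2.5 = 11.5 inches.
11.5 inches × 2.54 = 29.21 cm.
27/10 = 2.7 sts per cm; 29.21 × 2.7 = 78.87 sts.
Nearest multiple of 6 → 78.
4 inches = 10.16 cm; × 4 = 40.64 → 41 rows.

Cast on 78 stitches; work 41 rows.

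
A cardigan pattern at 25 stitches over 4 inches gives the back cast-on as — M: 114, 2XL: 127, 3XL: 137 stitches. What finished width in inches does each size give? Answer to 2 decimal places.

25/4 = 6.25 sts per in.
M: 114 / 6.25 = 18.240 → 18.24 in.
2XL: 127 / 6.25 = 20.320 → 20.32 in.
3XL: 137 / 6.25 = 21.920 → 21.92 in.

M 18.24 inches; 2XL 20.32 inches; 3XL 21.92 inches.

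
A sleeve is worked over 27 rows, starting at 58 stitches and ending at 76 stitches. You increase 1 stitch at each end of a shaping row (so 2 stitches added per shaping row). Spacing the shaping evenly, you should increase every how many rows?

Increase every 3rd row.

Stitches to add: |76 − 58| = 18.
Shaping rows needed: 18 / 2 = 9.
27 rows / 9 = every 3 rows.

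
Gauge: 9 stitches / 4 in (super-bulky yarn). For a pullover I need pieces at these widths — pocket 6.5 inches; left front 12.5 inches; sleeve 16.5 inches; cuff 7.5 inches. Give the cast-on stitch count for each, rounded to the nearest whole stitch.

pocket 15; left front 28; sleeve 37; cuff 17.

Rate = 9/4 = 2.25 sts per in.
pocket: 6.5 × 2.25 = 14.62 → 15.
left front: 12.5 × 2.25 = 28.12 → 28.
sleeve: 16.5 × 2.25 = 37.12 → 37.
cuff: 7.5 × 2.25 = 16.88 → 17.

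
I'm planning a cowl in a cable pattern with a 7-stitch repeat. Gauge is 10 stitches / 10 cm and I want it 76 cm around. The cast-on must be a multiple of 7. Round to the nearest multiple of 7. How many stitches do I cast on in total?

Cast on 77 stitches.

10 / 10 = 1 sts per cm.
76 × 1 = 76.00 sts.
Nearest multiple of 7: 77.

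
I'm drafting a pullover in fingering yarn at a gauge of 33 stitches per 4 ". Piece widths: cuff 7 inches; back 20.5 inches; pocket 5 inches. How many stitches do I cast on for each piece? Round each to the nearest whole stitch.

cuff 58; back 169; pocket 41.

Rate = 33/4 = 8.25 sts per in.
cuff: 7 × 8.25 = 57.75 → 58.
back: 20.5 × 8.25 = 169.12 → 169.
pocket: 5 × 8.25 = 41.25 → 41.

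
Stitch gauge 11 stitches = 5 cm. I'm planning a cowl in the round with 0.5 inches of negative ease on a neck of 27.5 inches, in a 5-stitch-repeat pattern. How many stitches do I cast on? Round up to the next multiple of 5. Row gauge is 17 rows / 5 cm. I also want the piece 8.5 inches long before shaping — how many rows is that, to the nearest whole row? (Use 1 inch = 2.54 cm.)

Finished = 27.5 − 0.5 = 27 inches.
27 inches × 2.54 = 68.58 cm.
11/5 = 2.2 sts per cm; 68.58 × 2.2 = 150.88 sts.
Next multiple of 5 → 155.
8.5 inches = 21.59 cm; × 3.4 = 73.41 → 73 rows.

Cast on 155 stitches; work 73 rows.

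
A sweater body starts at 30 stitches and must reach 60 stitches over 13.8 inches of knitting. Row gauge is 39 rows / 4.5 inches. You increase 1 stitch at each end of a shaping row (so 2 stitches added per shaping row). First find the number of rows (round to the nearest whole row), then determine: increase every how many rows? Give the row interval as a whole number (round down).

Increase every 8th row.

Rows = 13.8 × 8.667 = 119.6 → 120 rows.
Stitches to add: 30 → 15 shaping rows (at 2 st each).
120 / 15 = 8.00 → every 8 rows.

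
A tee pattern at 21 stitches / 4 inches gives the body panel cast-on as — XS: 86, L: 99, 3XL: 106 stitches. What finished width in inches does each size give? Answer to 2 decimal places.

21/4 = 5.25 sts per in.
XS: 86 / 5.25 = 16.381 → 16.38 in.
L: 99 / 5.25 = 18.857 → 18.86 in.
3XL: 106 / 5.25 = 20.190 → 20.19 in.

XS 16.38 inches; L 18.86 inches; 3XL 20.19 inches.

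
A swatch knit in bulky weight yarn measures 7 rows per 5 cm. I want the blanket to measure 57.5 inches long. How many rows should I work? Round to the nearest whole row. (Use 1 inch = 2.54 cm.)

57.5 in = 146.05 cm.
7 rows / 5 cm = 1.4 rows per cm.
146.05 × 1.4 = 204.47 rows.
Round to nearest → 204.

Knit 204 rows.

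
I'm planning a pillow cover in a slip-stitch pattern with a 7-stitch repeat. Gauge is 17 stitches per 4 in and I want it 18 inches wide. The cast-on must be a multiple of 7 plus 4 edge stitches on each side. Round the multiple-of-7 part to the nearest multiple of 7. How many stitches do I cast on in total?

CO 78 sts.

17 / 4 = 4.25 sts per inch.
18 × 4.25 = 76.50 sts.
Less 8 edge sts → 68.50 for the repeat.
Nearest multiple of 7: 70.
Add back 8 edge sts → 78.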